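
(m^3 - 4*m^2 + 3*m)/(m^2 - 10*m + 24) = m*(m^2 - 4*m + 3)/(m^2 - 10*m + 24)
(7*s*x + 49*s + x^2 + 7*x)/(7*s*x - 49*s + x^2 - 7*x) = (x + 7)/(x - 7)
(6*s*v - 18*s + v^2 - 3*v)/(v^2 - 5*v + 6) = (6*s + v)/(v - 2)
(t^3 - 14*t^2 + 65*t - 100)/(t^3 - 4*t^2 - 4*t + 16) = (t^2 - 10*t + 25)/(t^2 - 4)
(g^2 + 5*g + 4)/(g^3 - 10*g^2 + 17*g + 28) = (g + 4)/(g^2 - 11*g + 28)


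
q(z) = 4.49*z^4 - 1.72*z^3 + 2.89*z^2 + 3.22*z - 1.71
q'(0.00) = 3.22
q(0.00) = -1.71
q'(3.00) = 459.04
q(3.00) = 351.21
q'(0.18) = 4.20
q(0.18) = -1.04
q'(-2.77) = -434.10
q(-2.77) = 312.44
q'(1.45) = 55.51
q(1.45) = 23.64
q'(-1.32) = -54.71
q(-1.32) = 16.66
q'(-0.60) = -5.98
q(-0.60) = -1.65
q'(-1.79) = -126.67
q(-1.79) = 57.75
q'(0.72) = 11.41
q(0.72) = 2.67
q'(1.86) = 111.69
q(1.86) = 56.95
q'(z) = 17.96*z^3 - 5.16*z^2 + 5.78*z + 3.22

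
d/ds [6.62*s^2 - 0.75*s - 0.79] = 13.24*s - 0.75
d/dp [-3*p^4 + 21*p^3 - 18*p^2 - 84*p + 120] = -12*p^3 + 63*p^2 - 36*p - 84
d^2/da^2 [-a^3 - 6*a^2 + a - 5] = -6*a - 12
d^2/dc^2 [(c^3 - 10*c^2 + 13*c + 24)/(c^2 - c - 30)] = 4*(17*c^3 - 369*c^2 + 1899*c - 4323)/(c^6 - 3*c^5 - 87*c^4 + 179*c^3 + 2610*c^2 - 2700*c - 27000)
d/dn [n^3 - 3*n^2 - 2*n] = 3*n^2 - 6*n - 2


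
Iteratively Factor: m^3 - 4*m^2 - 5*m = (m - 5)*(m^2 + m) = m*(m - 5)*(m + 1)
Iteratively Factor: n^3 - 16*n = (n)*(n^2 - 16) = n*(n + 4)*(n - 4)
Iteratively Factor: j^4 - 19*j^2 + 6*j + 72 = (j - 3)*(j^3 + 3*j^2 - 10*j - 24) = (j - 3)*(j + 4)*(j^2 - j - 6) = (j - 3)*(j + 2)*(j + 4)*(j - 3)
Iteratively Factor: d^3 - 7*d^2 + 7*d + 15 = (d + 1)*(d^2 - 8*d + 15) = (d - 3)*(d + 1)*(d - 5)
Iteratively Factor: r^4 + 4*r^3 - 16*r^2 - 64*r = (r)*(r^3 + 4*r^2 - 16*r - 64) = r*(r + 4)*(r^2 - 16) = r*(r - 4)*(r + 4)*(r + 4)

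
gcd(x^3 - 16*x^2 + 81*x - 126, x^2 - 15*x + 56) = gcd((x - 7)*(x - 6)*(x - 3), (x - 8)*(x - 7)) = x - 7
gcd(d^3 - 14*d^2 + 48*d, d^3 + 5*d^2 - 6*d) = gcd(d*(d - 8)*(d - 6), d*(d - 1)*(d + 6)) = d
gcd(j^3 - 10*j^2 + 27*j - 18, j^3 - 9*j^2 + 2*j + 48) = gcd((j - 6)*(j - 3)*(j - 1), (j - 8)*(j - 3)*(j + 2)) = j - 3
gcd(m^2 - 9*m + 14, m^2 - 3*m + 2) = m - 2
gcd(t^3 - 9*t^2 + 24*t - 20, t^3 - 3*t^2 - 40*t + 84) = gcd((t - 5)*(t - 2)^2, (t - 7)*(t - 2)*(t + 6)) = t - 2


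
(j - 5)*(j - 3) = j^2 - 8*j + 15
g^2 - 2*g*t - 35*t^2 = (g - 7*t)*(g + 5*t)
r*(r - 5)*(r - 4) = r^3 - 9*r^2 + 20*r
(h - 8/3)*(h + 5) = h^2 + 7*h/3 - 40/3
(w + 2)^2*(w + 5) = w^3 + 9*w^2 + 24*w + 20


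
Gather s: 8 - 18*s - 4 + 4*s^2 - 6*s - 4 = 4*s^2 - 24*s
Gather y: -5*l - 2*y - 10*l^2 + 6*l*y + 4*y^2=-10*l^2 - 5*l + 4*y^2 + y*(6*l - 2)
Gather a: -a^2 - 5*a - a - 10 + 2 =-a^2 - 6*a - 8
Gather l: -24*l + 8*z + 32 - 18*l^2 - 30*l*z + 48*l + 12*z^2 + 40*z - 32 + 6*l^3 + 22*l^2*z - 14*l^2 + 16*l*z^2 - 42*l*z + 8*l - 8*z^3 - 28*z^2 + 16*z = 6*l^3 + l^2*(22*z - 32) + l*(16*z^2 - 72*z + 32) - 8*z^3 - 16*z^2 + 64*z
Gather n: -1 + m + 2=m + 1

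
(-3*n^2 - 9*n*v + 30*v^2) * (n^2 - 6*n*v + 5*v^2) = -3*n^4 + 9*n^3*v + 69*n^2*v^2 - 225*n*v^3 + 150*v^4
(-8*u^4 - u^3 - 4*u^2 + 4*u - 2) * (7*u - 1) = -56*u^5 + u^4 - 27*u^3 + 32*u^2 - 18*u + 2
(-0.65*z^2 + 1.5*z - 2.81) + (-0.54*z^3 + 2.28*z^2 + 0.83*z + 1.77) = -0.54*z^3 + 1.63*z^2 + 2.33*z - 1.04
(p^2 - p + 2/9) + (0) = p^2 - p + 2/9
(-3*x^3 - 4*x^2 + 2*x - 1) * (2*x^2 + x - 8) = -6*x^5 - 11*x^4 + 24*x^3 + 32*x^2 - 17*x + 8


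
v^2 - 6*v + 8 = (v - 4)*(v - 2)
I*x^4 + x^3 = x^3*(I*x + 1)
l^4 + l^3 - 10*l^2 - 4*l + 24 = (l - 2)^2*(l + 2)*(l + 3)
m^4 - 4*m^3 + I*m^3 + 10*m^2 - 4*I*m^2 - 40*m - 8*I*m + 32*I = (m - 4)*(m - 2*I)*(m - I)*(m + 4*I)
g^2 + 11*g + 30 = (g + 5)*(g + 6)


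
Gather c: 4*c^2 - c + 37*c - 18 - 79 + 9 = 4*c^2 + 36*c - 88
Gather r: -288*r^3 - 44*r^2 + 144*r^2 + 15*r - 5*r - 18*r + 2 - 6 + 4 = -288*r^3 + 100*r^2 - 8*r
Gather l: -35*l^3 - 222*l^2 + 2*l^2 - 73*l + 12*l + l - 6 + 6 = -35*l^3 - 220*l^2 - 60*l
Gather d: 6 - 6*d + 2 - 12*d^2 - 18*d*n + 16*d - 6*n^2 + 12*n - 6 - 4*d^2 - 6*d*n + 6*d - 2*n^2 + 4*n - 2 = -16*d^2 + d*(16 - 24*n) - 8*n^2 + 16*n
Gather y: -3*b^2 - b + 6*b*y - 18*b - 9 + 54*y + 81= -3*b^2 - 19*b + y*(6*b + 54) + 72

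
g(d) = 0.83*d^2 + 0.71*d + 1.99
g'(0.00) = 0.71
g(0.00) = 1.99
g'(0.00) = 0.71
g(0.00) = 1.99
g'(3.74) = 6.92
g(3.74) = 16.26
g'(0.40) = 1.37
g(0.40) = 2.41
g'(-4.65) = -7.01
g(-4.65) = 16.64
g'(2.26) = 4.46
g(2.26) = 7.83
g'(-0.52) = -0.15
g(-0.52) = 1.85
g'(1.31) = 2.88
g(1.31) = 4.34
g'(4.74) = 8.58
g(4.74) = 24.00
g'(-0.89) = -0.77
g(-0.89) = 2.02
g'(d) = 1.66*d + 0.71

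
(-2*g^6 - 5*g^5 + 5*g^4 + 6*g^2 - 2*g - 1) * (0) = 0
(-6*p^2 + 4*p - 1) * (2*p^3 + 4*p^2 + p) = -12*p^5 - 16*p^4 + 8*p^3 - p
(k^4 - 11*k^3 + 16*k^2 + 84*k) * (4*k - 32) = 4*k^5 - 76*k^4 + 416*k^3 - 176*k^2 - 2688*k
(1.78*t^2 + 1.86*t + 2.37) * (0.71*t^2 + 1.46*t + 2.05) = 1.2638*t^4 + 3.9194*t^3 + 8.0473*t^2 + 7.2732*t + 4.8585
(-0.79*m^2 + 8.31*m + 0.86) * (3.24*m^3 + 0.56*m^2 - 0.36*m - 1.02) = -2.5596*m^5 + 26.482*m^4 + 7.7244*m^3 - 1.7042*m^2 - 8.7858*m - 0.8772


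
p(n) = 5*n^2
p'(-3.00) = -30.00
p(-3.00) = 45.00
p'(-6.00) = -60.00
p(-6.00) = 180.00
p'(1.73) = 17.30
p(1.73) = 14.96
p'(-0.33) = -3.30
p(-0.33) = 0.54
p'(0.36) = 3.60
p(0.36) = 0.65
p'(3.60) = 36.00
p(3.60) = 64.80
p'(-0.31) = -3.10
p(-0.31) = 0.48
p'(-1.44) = -14.40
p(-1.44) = 10.37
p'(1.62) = 16.20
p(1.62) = 13.12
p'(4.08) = 40.80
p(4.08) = 83.23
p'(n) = 10*n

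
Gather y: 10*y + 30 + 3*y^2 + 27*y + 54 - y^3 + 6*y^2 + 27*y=-y^3 + 9*y^2 + 64*y + 84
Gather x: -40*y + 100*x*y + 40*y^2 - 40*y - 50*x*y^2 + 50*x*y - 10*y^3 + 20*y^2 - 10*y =x*(-50*y^2 + 150*y) - 10*y^3 + 60*y^2 - 90*y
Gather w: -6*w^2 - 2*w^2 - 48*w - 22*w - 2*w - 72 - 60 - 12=-8*w^2 - 72*w - 144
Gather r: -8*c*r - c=-8*c*r - c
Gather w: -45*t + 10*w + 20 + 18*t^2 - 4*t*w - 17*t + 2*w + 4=18*t^2 - 62*t + w*(12 - 4*t) + 24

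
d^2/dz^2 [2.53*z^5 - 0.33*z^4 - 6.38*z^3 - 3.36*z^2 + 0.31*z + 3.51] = 50.6*z^3 - 3.96*z^2 - 38.28*z - 6.72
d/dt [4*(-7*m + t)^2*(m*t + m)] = 4*m*(7*m - t)*(7*m - 3*t - 2)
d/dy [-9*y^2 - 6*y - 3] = -18*y - 6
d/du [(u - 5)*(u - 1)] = 2*u - 6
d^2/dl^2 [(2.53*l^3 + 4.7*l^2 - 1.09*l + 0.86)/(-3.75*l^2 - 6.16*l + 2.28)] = (12.5285140000001*l^3 - 100.472436*l^2 - 142.190712*l - 98.219728)/(52.734375*l^6 + 259.875*l^5 + 330.7005*l^4 - 82.263104*l^3 - 201.065904*l^2 + 96.066432*l - 11.852352)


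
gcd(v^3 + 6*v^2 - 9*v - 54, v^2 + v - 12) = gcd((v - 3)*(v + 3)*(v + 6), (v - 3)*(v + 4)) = v - 3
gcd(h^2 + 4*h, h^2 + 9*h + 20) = h + 4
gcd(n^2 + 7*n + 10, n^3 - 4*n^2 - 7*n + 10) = n + 2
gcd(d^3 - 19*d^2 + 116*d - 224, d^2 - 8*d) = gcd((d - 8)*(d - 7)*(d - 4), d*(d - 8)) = d - 8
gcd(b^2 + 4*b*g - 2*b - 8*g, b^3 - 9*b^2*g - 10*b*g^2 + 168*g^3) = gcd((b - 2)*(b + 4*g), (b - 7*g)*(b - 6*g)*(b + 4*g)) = b + 4*g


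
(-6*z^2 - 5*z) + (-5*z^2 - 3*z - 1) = -11*z^2 - 8*z - 1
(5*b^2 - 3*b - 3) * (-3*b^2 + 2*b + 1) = -15*b^4 + 19*b^3 + 8*b^2 - 9*b - 3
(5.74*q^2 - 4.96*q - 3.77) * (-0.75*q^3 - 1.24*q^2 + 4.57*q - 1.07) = -4.305*q^5 - 3.3976*q^4 + 35.2097*q^3 - 24.1342*q^2 - 11.9217*q + 4.0339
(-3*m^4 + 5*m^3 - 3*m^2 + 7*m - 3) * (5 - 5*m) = 15*m^5 - 40*m^4 + 40*m^3 - 50*m^2 + 50*m - 15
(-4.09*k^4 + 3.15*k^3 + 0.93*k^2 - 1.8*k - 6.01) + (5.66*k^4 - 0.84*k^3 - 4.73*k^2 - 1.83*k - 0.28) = 1.57*k^4 + 2.31*k^3 - 3.8*k^2 - 3.63*k - 6.29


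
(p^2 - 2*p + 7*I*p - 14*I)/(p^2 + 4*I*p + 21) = (p - 2)/(p - 3*I)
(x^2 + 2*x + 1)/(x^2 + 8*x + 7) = (x + 1)/(x + 7)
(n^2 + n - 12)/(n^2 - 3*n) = (n + 4)/n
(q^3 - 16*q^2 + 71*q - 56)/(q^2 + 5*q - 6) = (q^2 - 15*q + 56)/(q + 6)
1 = 1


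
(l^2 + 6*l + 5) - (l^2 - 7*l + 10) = 13*l - 5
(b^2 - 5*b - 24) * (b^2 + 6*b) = b^4 + b^3 - 54*b^2 - 144*b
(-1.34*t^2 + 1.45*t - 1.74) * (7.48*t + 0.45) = -10.0232*t^3 + 10.243*t^2 - 12.3627*t - 0.783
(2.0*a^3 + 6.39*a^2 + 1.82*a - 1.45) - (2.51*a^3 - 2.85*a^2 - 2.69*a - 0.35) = -0.51*a^3 + 9.24*a^2 + 4.51*a - 1.1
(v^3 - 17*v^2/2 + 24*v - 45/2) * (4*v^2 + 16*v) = 4*v^5 - 18*v^4 - 40*v^3 + 294*v^2 - 360*v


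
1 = 1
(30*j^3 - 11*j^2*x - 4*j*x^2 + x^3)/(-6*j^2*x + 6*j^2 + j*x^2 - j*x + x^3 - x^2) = (-5*j + x)/(x - 1)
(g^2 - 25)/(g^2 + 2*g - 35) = (g + 5)/(g + 7)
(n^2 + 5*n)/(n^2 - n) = (n + 5)/(n - 1)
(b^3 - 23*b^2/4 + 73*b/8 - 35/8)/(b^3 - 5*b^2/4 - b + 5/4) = (b - 7/2)/(b + 1)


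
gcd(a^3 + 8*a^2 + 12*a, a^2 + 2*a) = a^2 + 2*a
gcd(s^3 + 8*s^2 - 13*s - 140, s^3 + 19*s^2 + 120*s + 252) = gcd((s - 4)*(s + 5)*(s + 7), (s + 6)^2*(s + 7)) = s + 7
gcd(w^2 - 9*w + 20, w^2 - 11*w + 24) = 1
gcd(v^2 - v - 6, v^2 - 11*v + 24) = v - 3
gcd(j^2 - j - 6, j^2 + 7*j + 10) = j + 2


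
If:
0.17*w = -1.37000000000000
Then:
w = -8.06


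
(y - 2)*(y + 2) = y^2 - 4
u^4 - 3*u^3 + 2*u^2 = u^2*(u - 2)*(u - 1)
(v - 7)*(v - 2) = v^2 - 9*v + 14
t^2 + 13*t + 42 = (t + 6)*(t + 7)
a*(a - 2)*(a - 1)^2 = a^4 - 4*a^3 + 5*a^2 - 2*a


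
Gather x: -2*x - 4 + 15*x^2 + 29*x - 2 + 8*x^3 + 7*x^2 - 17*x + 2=8*x^3 + 22*x^2 + 10*x - 4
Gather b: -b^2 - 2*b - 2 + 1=-b^2 - 2*b - 1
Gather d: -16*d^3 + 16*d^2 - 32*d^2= -16*d^3 - 16*d^2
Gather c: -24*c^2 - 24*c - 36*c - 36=-24*c^2 - 60*c - 36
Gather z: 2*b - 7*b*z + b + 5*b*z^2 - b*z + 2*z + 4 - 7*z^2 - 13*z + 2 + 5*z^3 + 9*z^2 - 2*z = 3*b + 5*z^3 + z^2*(5*b + 2) + z*(-8*b - 13) + 6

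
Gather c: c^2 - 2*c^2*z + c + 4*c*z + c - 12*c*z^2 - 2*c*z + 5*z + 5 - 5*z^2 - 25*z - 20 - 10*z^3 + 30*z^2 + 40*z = c^2*(1 - 2*z) + c*(-12*z^2 + 2*z + 2) - 10*z^3 + 25*z^2 + 20*z - 15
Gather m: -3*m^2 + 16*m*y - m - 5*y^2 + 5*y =-3*m^2 + m*(16*y - 1) - 5*y^2 + 5*y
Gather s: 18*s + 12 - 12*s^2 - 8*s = -12*s^2 + 10*s + 12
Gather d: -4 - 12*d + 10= 6 - 12*d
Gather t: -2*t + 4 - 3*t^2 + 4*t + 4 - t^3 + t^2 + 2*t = -t^3 - 2*t^2 + 4*t + 8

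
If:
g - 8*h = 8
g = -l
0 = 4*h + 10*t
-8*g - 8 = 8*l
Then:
No Solution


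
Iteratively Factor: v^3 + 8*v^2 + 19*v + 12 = (v + 1)*(v^2 + 7*v + 12) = (v + 1)*(v + 4)*(v + 3)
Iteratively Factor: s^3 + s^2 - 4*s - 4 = (s - 2)*(s^2 + 3*s + 2) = (s - 2)*(s + 1)*(s + 2)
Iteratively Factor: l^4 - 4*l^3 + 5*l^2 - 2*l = (l - 1)*(l^3 - 3*l^2 + 2*l) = l*(l - 1)*(l^2 - 3*l + 2) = l*(l - 1)^2*(l - 2)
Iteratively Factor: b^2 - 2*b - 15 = (b - 5)*(b + 3)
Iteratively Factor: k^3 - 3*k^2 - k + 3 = (k - 3)*(k^2 - 1) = (k - 3)*(k - 1)*(k + 1)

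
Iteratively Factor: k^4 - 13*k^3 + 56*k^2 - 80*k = (k - 4)*(k^3 - 9*k^2 + 20*k) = (k - 5)*(k - 4)*(k^2 - 4*k) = (k - 5)*(k - 4)^2*(k)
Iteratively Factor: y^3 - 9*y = (y)*(y^2 - 9) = y*(y + 3)*(y - 3)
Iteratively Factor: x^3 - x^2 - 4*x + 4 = (x - 1)*(x^2 - 4) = (x - 1)*(x + 2)*(x - 2)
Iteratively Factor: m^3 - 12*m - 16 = (m + 2)*(m^2 - 2*m - 8) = (m - 4)*(m + 2)*(m + 2)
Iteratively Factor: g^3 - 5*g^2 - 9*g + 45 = (g - 5)*(g^2 - 9) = (g - 5)*(g + 3)*(g - 3)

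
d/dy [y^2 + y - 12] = 2*y + 1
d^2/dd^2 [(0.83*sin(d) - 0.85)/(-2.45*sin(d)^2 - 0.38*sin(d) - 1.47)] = (4.982075*sin(d)^5 - 21.18123*sin(d)^4 - 30.27367*sin(d)^3 + 42.271472*sin(d)^2 + 24.951927*sin(d) - 4.949794)/(2.45*sin(d)^2 + 0.38*sin(d) + 1.47)^3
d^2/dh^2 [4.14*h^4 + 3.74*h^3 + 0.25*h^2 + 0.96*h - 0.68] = 49.68*h^2 + 22.44*h + 0.5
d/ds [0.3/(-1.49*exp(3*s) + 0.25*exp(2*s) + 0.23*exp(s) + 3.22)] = (1.341*exp(2*s) - 0.15*exp(s) - 0.069)*exp(s)/(-1.49*exp(3*s) + 0.25*exp(2*s) + 0.23*exp(s) + 3.22)^2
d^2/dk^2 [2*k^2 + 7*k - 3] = 4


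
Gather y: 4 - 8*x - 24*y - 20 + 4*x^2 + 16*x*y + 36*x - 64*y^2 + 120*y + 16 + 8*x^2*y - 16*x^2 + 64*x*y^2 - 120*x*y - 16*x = -12*x^2 + 12*x + y^2*(64*x - 64) + y*(8*x^2 - 104*x + 96)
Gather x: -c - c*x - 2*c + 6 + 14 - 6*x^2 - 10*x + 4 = -3*c - 6*x^2 + x*(-c - 10) + 24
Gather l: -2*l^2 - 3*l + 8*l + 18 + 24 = -2*l^2 + 5*l + 42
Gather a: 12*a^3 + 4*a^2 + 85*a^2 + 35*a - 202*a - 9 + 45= 12*a^3 + 89*a^2 - 167*a + 36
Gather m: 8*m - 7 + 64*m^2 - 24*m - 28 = 64*m^2 - 16*m - 35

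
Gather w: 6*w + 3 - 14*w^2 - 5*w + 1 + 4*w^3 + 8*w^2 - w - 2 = 4*w^3 - 6*w^2 + 2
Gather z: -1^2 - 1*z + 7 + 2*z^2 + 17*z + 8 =2*z^2 + 16*z + 14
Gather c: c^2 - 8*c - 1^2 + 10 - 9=c^2 - 8*c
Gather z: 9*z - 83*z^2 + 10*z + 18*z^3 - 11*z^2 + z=18*z^3 - 94*z^2 + 20*z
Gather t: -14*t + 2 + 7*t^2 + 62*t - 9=7*t^2 + 48*t - 7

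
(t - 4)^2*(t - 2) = t^3 - 10*t^2 + 32*t - 32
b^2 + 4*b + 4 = (b + 2)^2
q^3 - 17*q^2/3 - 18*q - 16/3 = (q - 8)*(q + 1/3)*(q + 2)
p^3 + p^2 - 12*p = p*(p - 3)*(p + 4)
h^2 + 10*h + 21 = (h + 3)*(h + 7)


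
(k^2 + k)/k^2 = (k + 1)/k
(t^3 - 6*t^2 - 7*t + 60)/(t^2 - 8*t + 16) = (t^2 - 2*t - 15)/(t - 4)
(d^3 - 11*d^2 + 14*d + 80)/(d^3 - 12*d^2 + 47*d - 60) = (d^2 - 6*d - 16)/(d^2 - 7*d + 12)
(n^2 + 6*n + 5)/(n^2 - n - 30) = (n + 1)/(n - 6)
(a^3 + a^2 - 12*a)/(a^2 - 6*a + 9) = a*(a + 4)/(a - 3)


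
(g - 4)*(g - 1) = g^2 - 5*g + 4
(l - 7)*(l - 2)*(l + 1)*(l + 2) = l^4 - 6*l^3 - 11*l^2 + 24*l + 28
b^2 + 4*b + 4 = (b + 2)^2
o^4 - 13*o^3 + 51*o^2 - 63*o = o*(o - 7)*(o - 3)^2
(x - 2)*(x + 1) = x^2 - x - 2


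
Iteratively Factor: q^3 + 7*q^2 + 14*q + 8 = (q + 4)*(q^2 + 3*q + 2) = (q + 2)*(q + 4)*(q + 1)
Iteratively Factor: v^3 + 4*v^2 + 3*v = (v)*(v^2 + 4*v + 3) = v*(v + 3)*(v + 1)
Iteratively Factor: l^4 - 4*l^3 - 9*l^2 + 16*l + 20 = (l + 2)*(l^3 - 6*l^2 + 3*l + 10) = (l - 5)*(l + 2)*(l^2 - l - 2) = (l - 5)*(l + 1)*(l + 2)*(l - 2)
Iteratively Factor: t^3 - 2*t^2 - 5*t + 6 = (t + 2)*(t^2 - 4*t + 3) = (t - 3)*(t + 2)*(t - 1)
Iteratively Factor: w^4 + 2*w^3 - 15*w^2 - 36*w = (w + 3)*(w^3 - w^2 - 12*w) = (w - 4)*(w + 3)*(w^2 + 3*w) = (w - 4)*(w + 3)^2*(w)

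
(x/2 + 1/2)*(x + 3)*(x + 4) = x^3/2 + 4*x^2 + 19*x/2 + 6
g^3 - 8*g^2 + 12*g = g*(g - 6)*(g - 2)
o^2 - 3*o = o*(o - 3)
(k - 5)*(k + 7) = k^2 + 2*k - 35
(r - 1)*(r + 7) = r^2 + 6*r - 7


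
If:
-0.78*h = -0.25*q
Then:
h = 0.320512820512821*q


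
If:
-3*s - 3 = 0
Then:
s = -1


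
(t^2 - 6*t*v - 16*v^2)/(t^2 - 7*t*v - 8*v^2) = (t + 2*v)/(t + v)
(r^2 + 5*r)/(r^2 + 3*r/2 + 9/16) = 16*r*(r + 5)/(16*r^2 + 24*r + 9)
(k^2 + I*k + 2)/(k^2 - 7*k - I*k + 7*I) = (k + 2*I)/(k - 7)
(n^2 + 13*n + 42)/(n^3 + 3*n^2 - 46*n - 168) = (n + 7)/(n^2 - 3*n - 28)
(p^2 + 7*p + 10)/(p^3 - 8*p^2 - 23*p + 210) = (p + 2)/(p^2 - 13*p + 42)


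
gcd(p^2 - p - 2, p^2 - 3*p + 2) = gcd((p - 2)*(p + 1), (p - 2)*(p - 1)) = p - 2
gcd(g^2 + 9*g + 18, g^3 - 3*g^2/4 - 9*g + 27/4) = g + 3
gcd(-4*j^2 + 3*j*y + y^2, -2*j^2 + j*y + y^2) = -j + y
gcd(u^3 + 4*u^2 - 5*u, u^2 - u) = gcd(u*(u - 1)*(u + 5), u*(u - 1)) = u^2 - u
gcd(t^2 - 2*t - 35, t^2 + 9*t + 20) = t + 5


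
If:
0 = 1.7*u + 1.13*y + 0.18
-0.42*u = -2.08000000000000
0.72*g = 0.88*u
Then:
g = 6.05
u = 4.95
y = -7.61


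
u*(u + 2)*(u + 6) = u^3 + 8*u^2 + 12*u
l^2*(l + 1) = l^3 + l^2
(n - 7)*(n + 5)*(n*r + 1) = n^3*r - 2*n^2*r + n^2 - 35*n*r - 2*n - 35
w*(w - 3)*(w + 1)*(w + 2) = w^4 - 7*w^2 - 6*w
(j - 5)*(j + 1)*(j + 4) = j^3 - 21*j - 20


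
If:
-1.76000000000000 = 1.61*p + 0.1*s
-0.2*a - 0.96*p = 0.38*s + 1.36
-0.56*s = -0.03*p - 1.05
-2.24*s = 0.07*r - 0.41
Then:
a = -4.45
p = -1.21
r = -52.08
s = 1.81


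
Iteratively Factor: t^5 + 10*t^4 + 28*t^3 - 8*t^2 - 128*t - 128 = (t + 2)*(t^4 + 8*t^3 + 12*t^2 - 32*t - 64) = (t + 2)^2*(t^3 + 6*t^2 - 32) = (t + 2)^2*(t + 4)*(t^2 + 2*t - 8) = (t + 2)^2*(t + 4)^2*(t - 2)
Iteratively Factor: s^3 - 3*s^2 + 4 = (s - 2)*(s^2 - s - 2) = (s - 2)*(s + 1)*(s - 2)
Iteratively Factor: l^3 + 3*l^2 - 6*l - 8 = (l + 4)*(l^2 - l - 2) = (l - 2)*(l + 4)*(l + 1)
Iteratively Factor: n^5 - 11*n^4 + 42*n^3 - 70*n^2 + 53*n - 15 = (n - 1)*(n^4 - 10*n^3 + 32*n^2 - 38*n + 15) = (n - 1)^2*(n^3 - 9*n^2 + 23*n - 15) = (n - 3)*(n - 1)^2*(n^2 - 6*n + 5) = (n - 5)*(n - 3)*(n - 1)^2*(n - 1)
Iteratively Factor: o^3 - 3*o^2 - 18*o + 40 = (o + 4)*(o^2 - 7*o + 10) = (o - 5)*(o + 4)*(o - 2)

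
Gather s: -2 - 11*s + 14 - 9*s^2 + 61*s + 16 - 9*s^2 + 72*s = -18*s^2 + 122*s + 28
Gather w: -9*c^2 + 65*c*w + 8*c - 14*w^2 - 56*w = -9*c^2 + 8*c - 14*w^2 + w*(65*c - 56)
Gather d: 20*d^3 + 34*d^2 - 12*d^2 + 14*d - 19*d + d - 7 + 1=20*d^3 + 22*d^2 - 4*d - 6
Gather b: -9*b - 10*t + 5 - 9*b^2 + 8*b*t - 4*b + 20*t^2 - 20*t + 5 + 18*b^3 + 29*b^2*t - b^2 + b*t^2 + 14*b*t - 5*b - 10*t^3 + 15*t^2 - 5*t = 18*b^3 + b^2*(29*t - 10) + b*(t^2 + 22*t - 18) - 10*t^3 + 35*t^2 - 35*t + 10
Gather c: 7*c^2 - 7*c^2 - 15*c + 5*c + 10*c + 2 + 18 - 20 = 0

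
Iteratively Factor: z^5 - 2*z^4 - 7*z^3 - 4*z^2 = (z + 1)*(z^4 - 3*z^3 - 4*z^2) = (z + 1)^2*(z^3 - 4*z^2) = (z - 4)*(z + 1)^2*(z^2) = z*(z - 4)*(z + 1)^2*(z)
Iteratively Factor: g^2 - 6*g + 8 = (g - 2)*(g - 4)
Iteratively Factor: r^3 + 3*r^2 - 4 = (r + 2)*(r^2 + r - 2) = (r + 2)^2*(r - 1)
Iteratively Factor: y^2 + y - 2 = (y - 1)*(y + 2)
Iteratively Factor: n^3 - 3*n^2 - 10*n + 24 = (n + 3)*(n^2 - 6*n + 8) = (n - 4)*(n + 3)*(n - 2)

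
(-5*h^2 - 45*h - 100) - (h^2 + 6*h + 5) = -6*h^2 - 51*h - 105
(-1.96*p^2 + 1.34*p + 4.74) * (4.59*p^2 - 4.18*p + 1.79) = -8.9964*p^4 + 14.3434*p^3 + 12.647*p^2 - 17.4146*p + 8.4846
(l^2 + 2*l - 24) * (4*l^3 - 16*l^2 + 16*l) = 4*l^5 - 8*l^4 - 112*l^3 + 416*l^2 - 384*l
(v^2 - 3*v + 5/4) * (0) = 0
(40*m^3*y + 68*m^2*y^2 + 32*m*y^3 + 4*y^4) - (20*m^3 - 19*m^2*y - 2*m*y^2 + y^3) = 40*m^3*y - 20*m^3 + 68*m^2*y^2 + 19*m^2*y + 32*m*y^3 + 2*m*y^2 + 4*y^4 - y^3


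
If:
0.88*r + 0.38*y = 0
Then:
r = -0.431818181818182*y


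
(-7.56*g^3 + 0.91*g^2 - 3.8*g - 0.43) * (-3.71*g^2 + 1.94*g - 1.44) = 28.0476*g^5 - 18.0425*g^4 + 26.7498*g^3 - 7.0871*g^2 + 4.6378*g + 0.6192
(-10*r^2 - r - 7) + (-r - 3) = -10*r^2 - 2*r - 10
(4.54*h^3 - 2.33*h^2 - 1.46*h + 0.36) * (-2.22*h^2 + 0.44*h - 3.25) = -10.0788*h^5 + 7.1702*h^4 - 12.539*h^3 + 6.1309*h^2 + 4.9034*h - 1.17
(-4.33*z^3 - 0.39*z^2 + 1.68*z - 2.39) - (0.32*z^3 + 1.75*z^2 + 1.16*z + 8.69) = -4.65*z^3 - 2.14*z^2 + 0.52*z - 11.08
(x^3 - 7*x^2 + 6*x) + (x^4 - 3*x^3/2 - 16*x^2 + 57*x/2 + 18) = x^4 - x^3/2 - 23*x^2 + 69*x/2 + 18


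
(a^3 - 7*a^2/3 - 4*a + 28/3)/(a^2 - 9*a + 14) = (3*a^2 - a - 14)/(3*(a - 7))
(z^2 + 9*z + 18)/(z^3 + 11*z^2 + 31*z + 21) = (z + 6)/(z^2 + 8*z + 7)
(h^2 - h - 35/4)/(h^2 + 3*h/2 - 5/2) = (h - 7/2)/(h - 1)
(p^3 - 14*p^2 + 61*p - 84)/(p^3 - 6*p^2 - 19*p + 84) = (p - 4)/(p + 4)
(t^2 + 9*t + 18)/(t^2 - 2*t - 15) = (t + 6)/(t - 5)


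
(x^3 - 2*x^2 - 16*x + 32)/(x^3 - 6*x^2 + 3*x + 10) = (x^2 - 16)/(x^2 - 4*x - 5)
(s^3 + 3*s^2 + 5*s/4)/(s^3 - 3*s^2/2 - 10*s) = (s + 1/2)/(s - 4)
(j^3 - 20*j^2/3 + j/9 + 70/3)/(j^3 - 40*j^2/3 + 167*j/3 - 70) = (j + 5/3)/(j - 5)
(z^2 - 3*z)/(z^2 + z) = (z - 3)/(z + 1)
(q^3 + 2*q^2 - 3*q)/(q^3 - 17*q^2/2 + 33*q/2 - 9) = 2*q*(q + 3)/(2*q^2 - 15*q + 18)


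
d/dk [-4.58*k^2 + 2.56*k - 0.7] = 2.56 - 9.16*k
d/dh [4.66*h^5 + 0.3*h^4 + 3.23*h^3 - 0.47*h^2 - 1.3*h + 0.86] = 23.3*h^4 + 1.2*h^3 + 9.69*h^2 - 0.94*h - 1.3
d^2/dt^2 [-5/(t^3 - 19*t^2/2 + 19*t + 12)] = 20*((6*t - 19)*(2*t^3 - 19*t^2 + 38*t + 24) - 4*(3*t^2 - 19*t + 19)^2)/(2*t^3 - 19*t^2 + 38*t + 24)^3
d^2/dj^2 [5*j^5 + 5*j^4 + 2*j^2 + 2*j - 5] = 100*j^3 + 60*j^2 + 4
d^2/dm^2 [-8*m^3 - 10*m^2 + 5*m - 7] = -48*m - 20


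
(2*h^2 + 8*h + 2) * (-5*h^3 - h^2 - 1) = -10*h^5 - 42*h^4 - 18*h^3 - 4*h^2 - 8*h - 2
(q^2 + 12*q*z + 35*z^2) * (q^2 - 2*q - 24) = q^4 + 12*q^3*z - 2*q^3 + 35*q^2*z^2 - 24*q^2*z - 24*q^2 - 70*q*z^2 - 288*q*z - 840*z^2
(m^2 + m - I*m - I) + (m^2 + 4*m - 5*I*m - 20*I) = 2*m^2 + 5*m - 6*I*m - 21*I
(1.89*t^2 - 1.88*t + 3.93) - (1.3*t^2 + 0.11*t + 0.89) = 0.59*t^2 - 1.99*t + 3.04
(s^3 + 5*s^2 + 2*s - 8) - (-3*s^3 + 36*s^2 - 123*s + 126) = 4*s^3 - 31*s^2 + 125*s - 134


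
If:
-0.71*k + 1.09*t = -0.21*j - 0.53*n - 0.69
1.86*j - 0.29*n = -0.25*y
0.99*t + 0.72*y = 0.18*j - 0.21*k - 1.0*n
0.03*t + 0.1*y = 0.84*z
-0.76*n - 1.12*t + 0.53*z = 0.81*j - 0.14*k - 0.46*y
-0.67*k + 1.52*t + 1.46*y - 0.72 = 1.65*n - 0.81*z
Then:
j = -0.07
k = 1.32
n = -0.67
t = 0.57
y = -0.25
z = -0.01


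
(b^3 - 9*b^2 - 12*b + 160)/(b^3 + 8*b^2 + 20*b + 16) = (b^2 - 13*b + 40)/(b^2 + 4*b + 4)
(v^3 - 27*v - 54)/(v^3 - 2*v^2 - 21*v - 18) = (v + 3)/(v + 1)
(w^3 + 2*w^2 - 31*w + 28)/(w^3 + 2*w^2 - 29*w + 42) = (w^2 - 5*w + 4)/(w^2 - 5*w + 6)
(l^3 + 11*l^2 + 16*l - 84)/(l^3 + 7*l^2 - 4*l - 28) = (l + 6)/(l + 2)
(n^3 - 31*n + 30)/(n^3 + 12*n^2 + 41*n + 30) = (n^2 - 6*n + 5)/(n^2 + 6*n + 5)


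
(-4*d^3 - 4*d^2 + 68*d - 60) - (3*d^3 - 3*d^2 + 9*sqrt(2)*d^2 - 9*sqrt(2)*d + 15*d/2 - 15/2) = -7*d^3 - 9*sqrt(2)*d^2 - d^2 + 9*sqrt(2)*d + 121*d/2 - 105/2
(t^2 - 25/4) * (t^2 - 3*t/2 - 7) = t^4 - 3*t^3/2 - 53*t^2/4 + 75*t/8 + 175/4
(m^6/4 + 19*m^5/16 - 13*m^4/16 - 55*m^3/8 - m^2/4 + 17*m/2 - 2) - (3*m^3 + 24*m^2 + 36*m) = m^6/4 + 19*m^5/16 - 13*m^4/16 - 79*m^3/8 - 97*m^2/4 - 55*m/2 - 2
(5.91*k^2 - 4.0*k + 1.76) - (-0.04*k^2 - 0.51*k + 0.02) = 5.95*k^2 - 3.49*k + 1.74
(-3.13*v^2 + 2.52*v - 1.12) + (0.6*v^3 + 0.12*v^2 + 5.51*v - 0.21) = 0.6*v^3 - 3.01*v^2 + 8.03*v - 1.33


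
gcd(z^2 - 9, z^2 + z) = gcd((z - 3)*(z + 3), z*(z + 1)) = 1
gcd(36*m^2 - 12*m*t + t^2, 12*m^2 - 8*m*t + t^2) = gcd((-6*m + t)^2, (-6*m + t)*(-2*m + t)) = -6*m + t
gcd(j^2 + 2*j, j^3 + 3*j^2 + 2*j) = j^2 + 2*j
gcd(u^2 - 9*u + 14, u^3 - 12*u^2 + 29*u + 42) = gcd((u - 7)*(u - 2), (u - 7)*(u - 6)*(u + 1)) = u - 7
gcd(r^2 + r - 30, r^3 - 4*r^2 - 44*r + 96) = r + 6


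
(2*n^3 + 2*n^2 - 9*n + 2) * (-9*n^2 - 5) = -18*n^5 - 18*n^4 + 71*n^3 - 28*n^2 + 45*n - 10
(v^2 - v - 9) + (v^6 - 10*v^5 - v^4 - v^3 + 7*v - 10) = v^6 - 10*v^5 - v^4 - v^3 + v^2 + 6*v - 19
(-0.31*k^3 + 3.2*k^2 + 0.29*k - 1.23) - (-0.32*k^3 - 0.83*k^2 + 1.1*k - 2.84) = 0.01*k^3 + 4.03*k^2 - 0.81*k + 1.61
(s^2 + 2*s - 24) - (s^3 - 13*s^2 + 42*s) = -s^3 + 14*s^2 - 40*s - 24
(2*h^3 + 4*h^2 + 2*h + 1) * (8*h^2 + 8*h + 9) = 16*h^5 + 48*h^4 + 66*h^3 + 60*h^2 + 26*h + 9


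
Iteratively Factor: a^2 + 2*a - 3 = (a + 3)*(a - 1)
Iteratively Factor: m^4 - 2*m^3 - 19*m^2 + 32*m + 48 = (m - 4)*(m^3 + 2*m^2 - 11*m - 12) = (m - 4)*(m + 4)*(m^2 - 2*m - 3) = (m - 4)*(m - 3)*(m + 4)*(m + 1)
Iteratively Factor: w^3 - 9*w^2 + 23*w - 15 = (w - 1)*(w^2 - 8*w + 15) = (w - 3)*(w - 1)*(w - 5)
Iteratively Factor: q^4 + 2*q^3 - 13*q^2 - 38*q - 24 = (q + 3)*(q^3 - q^2 - 10*q - 8) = (q + 2)*(q + 3)*(q^2 - 3*q - 4) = (q - 4)*(q + 2)*(q + 3)*(q + 1)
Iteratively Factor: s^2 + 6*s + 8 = (s + 2)*(s + 4)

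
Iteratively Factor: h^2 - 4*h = (h)*(h - 4)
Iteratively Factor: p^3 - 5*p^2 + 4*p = (p - 1)*(p^2 - 4*p) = p*(p - 1)*(p - 4)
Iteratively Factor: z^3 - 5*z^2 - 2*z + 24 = (z - 3)*(z^2 - 2*z - 8) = (z - 4)*(z - 3)*(z + 2)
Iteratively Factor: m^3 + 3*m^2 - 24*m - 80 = (m + 4)*(m^2 - m - 20) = (m + 4)^2*(m - 5)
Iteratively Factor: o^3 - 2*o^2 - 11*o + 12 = (o + 3)*(o^2 - 5*o + 4) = (o - 1)*(o + 3)*(o - 4)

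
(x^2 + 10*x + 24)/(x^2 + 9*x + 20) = (x + 6)/(x + 5)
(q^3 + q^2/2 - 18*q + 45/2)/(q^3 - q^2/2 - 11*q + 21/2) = (2*q^2 + 7*q - 15)/(2*q^2 + 5*q - 7)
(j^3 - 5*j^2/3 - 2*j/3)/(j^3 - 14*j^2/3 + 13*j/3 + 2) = j/(j - 3)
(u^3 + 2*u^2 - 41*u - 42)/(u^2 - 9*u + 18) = (u^2 + 8*u + 7)/(u - 3)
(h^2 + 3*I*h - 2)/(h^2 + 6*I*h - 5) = (h + 2*I)/(h + 5*I)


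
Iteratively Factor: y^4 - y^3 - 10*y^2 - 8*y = (y + 2)*(y^3 - 3*y^2 - 4*y) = (y + 1)*(y + 2)*(y^2 - 4*y) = y*(y + 1)*(y + 2)*(y - 4)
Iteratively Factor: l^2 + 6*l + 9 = (l + 3)*(l + 3)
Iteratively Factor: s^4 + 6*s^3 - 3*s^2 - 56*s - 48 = (s + 4)*(s^3 + 2*s^2 - 11*s - 12) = (s + 4)^2*(s^2 - 2*s - 3) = (s + 1)*(s + 4)^2*(s - 3)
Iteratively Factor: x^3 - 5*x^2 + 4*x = (x)*(x^2 - 5*x + 4) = x*(x - 1)*(x - 4)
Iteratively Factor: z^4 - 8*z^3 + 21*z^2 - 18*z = (z)*(z^3 - 8*z^2 + 21*z - 18) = z*(z - 2)*(z^2 - 6*z + 9) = z*(z - 3)*(z - 2)*(z - 3)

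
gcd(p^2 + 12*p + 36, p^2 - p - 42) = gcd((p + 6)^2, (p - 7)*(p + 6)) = p + 6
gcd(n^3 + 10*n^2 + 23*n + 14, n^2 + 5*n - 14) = n + 7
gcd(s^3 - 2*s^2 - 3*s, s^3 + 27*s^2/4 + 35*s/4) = s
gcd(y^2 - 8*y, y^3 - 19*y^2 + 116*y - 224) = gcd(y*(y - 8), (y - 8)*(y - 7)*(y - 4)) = y - 8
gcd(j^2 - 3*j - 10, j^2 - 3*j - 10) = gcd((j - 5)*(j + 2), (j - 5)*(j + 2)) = j^2 - 3*j - 10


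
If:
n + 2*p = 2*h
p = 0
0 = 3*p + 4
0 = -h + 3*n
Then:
No Solution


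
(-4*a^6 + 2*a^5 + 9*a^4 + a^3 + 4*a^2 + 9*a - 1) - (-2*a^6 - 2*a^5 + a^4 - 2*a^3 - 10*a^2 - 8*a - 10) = -2*a^6 + 4*a^5 + 8*a^4 + 3*a^3 + 14*a^2 + 17*a + 9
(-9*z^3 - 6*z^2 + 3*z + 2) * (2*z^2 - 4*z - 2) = -18*z^5 + 24*z^4 + 48*z^3 + 4*z^2 - 14*z - 4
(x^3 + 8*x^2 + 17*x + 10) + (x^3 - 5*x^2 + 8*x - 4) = 2*x^3 + 3*x^2 + 25*x + 6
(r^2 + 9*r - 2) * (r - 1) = r^3 + 8*r^2 - 11*r + 2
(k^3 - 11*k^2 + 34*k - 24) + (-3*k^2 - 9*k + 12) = k^3 - 14*k^2 + 25*k - 12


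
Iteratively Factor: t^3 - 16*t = (t - 4)*(t^2 + 4*t) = t*(t - 4)*(t + 4)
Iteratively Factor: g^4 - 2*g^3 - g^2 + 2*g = (g + 1)*(g^3 - 3*g^2 + 2*g) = (g - 2)*(g + 1)*(g^2 - g) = (g - 2)*(g - 1)*(g + 1)*(g)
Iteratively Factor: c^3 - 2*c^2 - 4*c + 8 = (c + 2)*(c^2 - 4*c + 4) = (c - 2)*(c + 2)*(c - 2)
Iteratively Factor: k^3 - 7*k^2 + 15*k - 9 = (k - 1)*(k^2 - 6*k + 9) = (k - 3)*(k - 1)*(k - 3)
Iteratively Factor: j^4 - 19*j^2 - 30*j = (j)*(j^3 - 19*j - 30) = j*(j - 5)*(j^2 + 5*j + 6) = j*(j - 5)*(j + 3)*(j + 2)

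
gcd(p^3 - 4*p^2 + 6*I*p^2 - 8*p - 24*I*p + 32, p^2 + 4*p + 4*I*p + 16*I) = p + 4*I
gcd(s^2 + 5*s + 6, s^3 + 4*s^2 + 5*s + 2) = s + 2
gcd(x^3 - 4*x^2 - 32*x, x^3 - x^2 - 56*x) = x^2 - 8*x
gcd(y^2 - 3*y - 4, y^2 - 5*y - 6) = y + 1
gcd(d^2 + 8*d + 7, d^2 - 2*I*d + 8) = 1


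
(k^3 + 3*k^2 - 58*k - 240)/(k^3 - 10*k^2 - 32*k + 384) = (k + 5)/(k - 8)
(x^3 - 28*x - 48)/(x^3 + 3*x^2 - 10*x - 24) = (x - 6)/(x - 3)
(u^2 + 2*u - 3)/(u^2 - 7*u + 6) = (u + 3)/(u - 6)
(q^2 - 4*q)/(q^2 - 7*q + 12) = q/(q - 3)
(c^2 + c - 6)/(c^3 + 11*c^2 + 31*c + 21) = (c - 2)/(c^2 + 8*c + 7)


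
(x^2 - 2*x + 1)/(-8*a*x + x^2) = (-x^2 + 2*x - 1)/(x*(8*a - x))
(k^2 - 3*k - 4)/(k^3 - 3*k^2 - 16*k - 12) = (k - 4)/(k^2 - 4*k - 12)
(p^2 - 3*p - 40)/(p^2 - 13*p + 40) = (p + 5)/(p - 5)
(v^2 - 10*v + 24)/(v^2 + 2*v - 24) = (v - 6)/(v + 6)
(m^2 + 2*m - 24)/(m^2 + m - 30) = (m - 4)/(m - 5)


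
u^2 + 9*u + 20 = (u + 4)*(u + 5)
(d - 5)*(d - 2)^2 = d^3 - 9*d^2 + 24*d - 20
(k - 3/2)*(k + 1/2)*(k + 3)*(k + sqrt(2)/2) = k^4 + sqrt(2)*k^3/2 + 2*k^3 - 15*k^2/4 + sqrt(2)*k^2 - 15*sqrt(2)*k/8 - 9*k/4 - 9*sqrt(2)/8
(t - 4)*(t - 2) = t^2 - 6*t + 8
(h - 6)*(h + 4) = h^2 - 2*h - 24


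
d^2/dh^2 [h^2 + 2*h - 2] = 2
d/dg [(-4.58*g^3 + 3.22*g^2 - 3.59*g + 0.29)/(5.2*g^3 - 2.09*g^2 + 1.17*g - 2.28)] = (-7.1718*g^4 + 26.6188*g^3 + 23.0675*g^2 - 13.471*g + 7.8459)/(27.04*g^6 - 21.736*g^5 + 16.5361*g^4 - 28.6026*g^3 + 10.8993*g^2 - 5.3352*g + 5.1984)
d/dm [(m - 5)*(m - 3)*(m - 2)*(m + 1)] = 4*m^3 - 27*m^2 + 42*m + 1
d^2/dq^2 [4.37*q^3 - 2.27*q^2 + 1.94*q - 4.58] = 26.22*q - 4.54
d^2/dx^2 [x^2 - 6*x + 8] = 2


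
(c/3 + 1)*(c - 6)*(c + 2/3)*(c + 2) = c^4/3 - c^3/9 - 74*c^2/9 - 52*c/3 - 8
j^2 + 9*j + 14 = (j + 2)*(j + 7)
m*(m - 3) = m^2 - 3*m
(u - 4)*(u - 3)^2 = u^3 - 10*u^2 + 33*u - 36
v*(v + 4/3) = v^2 + 4*v/3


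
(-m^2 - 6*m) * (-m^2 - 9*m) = m^4 + 15*m^3 + 54*m^2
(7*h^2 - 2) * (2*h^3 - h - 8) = 14*h^5 - 11*h^3 - 56*h^2 + 2*h + 16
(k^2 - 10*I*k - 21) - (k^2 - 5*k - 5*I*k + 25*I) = 5*k - 5*I*k - 21 - 25*I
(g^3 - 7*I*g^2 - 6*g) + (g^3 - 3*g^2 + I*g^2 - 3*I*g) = 2*g^3 - 3*g^2 - 6*I*g^2 - 6*g - 3*I*g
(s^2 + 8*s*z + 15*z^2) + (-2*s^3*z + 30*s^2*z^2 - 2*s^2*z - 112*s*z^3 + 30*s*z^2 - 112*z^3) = -2*s^3*z + 30*s^2*z^2 - 2*s^2*z + s^2 - 112*s*z^3 + 30*s*z^2 + 8*s*z - 112*z^3 + 15*z^2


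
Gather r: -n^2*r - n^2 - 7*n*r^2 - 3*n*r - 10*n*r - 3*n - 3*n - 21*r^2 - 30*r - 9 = -n^2 - 6*n + r^2*(-7*n - 21) + r*(-n^2 - 13*n - 30) - 9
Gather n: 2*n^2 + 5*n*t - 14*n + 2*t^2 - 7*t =2*n^2 + n*(5*t - 14) + 2*t^2 - 7*t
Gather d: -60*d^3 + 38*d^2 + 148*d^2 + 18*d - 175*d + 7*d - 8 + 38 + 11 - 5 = -60*d^3 + 186*d^2 - 150*d + 36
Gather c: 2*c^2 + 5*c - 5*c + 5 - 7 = 2*c^2 - 2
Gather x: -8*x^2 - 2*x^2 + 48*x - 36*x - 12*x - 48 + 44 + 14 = 10 - 10*x^2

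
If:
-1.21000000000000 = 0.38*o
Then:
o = -3.18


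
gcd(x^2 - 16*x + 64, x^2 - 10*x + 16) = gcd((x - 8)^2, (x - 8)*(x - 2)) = x - 8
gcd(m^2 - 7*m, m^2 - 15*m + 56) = m - 7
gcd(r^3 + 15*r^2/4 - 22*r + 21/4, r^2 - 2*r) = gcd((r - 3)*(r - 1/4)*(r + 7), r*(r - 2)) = 1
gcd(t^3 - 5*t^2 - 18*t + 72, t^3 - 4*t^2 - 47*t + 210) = t - 6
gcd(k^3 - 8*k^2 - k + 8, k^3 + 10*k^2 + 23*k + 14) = k + 1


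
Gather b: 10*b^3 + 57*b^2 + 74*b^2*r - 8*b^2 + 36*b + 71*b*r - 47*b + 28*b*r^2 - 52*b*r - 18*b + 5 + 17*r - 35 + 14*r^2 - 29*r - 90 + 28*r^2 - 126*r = 10*b^3 + b^2*(74*r + 49) + b*(28*r^2 + 19*r - 29) + 42*r^2 - 138*r - 120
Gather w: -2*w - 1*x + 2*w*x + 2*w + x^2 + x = 2*w*x + x^2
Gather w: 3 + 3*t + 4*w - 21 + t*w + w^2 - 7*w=3*t + w^2 + w*(t - 3) - 18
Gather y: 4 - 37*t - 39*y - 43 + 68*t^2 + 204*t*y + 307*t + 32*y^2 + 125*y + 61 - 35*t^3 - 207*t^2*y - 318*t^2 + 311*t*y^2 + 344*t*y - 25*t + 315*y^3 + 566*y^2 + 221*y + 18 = -35*t^3 - 250*t^2 + 245*t + 315*y^3 + y^2*(311*t + 598) + y*(-207*t^2 + 548*t + 307) + 40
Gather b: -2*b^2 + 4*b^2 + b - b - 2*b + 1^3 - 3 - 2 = 2*b^2 - 2*b - 4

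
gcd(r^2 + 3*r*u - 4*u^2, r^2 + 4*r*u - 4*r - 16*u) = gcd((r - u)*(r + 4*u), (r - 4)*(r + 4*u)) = r + 4*u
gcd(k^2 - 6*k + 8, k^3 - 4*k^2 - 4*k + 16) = k^2 - 6*k + 8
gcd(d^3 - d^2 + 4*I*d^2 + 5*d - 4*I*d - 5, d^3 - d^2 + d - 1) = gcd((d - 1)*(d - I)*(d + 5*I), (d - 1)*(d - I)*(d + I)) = d^2 + d*(-1 - I) + I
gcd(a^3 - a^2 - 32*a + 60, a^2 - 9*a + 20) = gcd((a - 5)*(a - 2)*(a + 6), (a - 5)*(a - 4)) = a - 5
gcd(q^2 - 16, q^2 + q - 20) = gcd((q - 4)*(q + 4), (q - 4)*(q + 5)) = q - 4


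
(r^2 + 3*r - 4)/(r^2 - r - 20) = (r - 1)/(r - 5)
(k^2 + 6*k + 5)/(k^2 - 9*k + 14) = (k^2 + 6*k + 5)/(k^2 - 9*k + 14)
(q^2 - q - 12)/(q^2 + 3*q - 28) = (q + 3)/(q + 7)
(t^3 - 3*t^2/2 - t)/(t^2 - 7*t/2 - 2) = t*(t - 2)/(t - 4)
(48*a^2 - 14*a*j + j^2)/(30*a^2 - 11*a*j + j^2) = (8*a - j)/(5*a - j)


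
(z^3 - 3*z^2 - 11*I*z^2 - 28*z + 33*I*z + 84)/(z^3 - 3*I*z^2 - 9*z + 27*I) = (z^2 - 11*I*z - 28)/(z^2 + 3*z*(1 - I) - 9*I)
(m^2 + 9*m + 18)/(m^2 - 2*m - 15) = (m + 6)/(m - 5)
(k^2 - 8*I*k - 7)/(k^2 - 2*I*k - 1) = (k - 7*I)/(k - I)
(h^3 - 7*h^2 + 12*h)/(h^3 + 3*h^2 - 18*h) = (h - 4)/(h + 6)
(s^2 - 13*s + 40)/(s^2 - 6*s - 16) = (s - 5)/(s + 2)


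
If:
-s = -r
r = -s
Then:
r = 0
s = 0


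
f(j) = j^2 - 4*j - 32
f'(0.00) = -4.00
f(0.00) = -32.00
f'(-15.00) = -34.00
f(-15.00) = 253.00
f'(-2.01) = -8.02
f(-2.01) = -19.92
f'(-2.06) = -8.12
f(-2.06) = -19.52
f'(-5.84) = -15.68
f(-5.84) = 25.47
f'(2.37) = 0.74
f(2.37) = -35.86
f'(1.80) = -0.40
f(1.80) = -35.96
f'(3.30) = 2.60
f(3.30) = -34.31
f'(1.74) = -0.52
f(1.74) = -35.93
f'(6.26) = 8.52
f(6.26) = -17.85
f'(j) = 2*j - 4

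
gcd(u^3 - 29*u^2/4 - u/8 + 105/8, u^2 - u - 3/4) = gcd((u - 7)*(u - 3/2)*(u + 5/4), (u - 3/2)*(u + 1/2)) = u - 3/2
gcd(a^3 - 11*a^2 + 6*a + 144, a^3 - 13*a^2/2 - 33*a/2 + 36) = a^2 - 5*a - 24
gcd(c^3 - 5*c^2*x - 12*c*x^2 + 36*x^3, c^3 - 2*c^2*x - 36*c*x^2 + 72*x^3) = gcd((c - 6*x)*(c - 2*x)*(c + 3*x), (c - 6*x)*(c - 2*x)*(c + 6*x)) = c^2 - 8*c*x + 12*x^2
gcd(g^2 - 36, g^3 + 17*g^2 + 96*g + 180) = g + 6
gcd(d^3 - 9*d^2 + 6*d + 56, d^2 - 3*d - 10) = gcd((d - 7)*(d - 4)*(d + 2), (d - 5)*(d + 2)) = d + 2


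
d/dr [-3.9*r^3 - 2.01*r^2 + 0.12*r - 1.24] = -11.7*r^2 - 4.02*r + 0.12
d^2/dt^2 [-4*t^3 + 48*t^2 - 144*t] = 96 - 24*t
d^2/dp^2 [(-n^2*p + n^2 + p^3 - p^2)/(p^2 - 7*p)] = 2*(-n^2*p^3 + 3*n^2*p^2 - 21*n^2*p + 49*n^2 + 42*p^3)/(p^3*(p^3 - 21*p^2 + 147*p - 343))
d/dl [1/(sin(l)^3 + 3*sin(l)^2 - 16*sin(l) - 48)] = (-3*sin(l)^2 - 6*sin(l) + 16)*cos(l)/(sin(l)^3 + 3*sin(l)^2 - 16*sin(l) - 48)^2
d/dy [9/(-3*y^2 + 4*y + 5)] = 18*(3*y - 2)/(-3*y^2 + 4*y + 5)^2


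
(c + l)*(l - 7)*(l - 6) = c*l^2 - 13*c*l + 42*c + l^3 - 13*l^2 + 42*l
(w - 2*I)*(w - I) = w^2 - 3*I*w - 2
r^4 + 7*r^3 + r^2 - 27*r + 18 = (r - 1)^2*(r + 3)*(r + 6)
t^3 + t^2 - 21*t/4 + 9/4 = (t - 3/2)*(t - 1/2)*(t + 3)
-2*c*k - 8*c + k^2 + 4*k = (-2*c + k)*(k + 4)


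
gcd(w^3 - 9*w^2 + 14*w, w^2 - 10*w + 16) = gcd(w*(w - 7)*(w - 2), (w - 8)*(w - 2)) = w - 2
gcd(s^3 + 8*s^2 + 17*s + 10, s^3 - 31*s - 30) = s^2 + 6*s + 5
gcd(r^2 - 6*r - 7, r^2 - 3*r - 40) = 1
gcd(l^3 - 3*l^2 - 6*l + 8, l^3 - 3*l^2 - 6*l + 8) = l^3 - 3*l^2 - 6*l + 8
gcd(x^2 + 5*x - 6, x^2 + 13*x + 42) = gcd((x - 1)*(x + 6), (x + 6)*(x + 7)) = x + 6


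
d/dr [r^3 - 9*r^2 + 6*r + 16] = 3*r^2 - 18*r + 6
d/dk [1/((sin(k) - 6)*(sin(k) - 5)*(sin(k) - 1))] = (-3*sin(k)^2 + 24*sin(k) - 41)*cos(k)/((sin(k) - 6)^2*(sin(k) - 5)^2*(sin(k) - 1)^2)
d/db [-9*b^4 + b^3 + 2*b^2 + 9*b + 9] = -36*b^3 + 3*b^2 + 4*b + 9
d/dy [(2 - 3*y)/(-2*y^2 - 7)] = (-6*y^2 + 8*y + 21)/(4*y^4 + 28*y^2 + 49)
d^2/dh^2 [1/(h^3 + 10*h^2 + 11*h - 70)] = 2*(-(3*h + 10)*(h^3 + 10*h^2 + 11*h - 70) + (3*h^2 + 20*h + 11)^2)/(h^3 + 10*h^2 + 11*h - 70)^3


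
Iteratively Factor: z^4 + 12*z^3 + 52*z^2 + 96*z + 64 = (z + 2)*(z^3 + 10*z^2 + 32*z + 32) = (z + 2)*(z + 4)*(z^2 + 6*z + 8) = (z + 2)^2*(z + 4)*(z + 4)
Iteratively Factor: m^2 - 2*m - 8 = (m - 4)*(m + 2)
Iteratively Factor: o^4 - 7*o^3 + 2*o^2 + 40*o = (o + 2)*(o^3 - 9*o^2 + 20*o) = (o - 4)*(o + 2)*(o^2 - 5*o) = o*(o - 4)*(o + 2)*(o - 5)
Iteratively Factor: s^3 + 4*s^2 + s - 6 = (s + 2)*(s^2 + 2*s - 3) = (s + 2)*(s + 3)*(s - 1)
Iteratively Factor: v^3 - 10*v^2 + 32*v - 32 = (v - 4)*(v^2 - 6*v + 8) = (v - 4)*(v - 2)*(v - 4)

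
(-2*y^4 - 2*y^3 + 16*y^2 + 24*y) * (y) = -2*y^5 - 2*y^4 + 16*y^3 + 24*y^2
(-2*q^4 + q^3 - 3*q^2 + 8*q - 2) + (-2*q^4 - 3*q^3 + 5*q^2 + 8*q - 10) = -4*q^4 - 2*q^3 + 2*q^2 + 16*q - 12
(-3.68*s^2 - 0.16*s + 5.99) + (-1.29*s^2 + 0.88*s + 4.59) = -4.97*s^2 + 0.72*s + 10.58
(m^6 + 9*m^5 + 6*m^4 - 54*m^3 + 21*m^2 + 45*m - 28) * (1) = m^6 + 9*m^5 + 6*m^4 - 54*m^3 + 21*m^2 + 45*m - 28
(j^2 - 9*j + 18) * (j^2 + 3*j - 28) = j^4 - 6*j^3 - 37*j^2 + 306*j - 504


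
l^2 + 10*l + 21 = (l + 3)*(l + 7)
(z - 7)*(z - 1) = z^2 - 8*z + 7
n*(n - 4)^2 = n^3 - 8*n^2 + 16*n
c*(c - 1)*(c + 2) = c^3 + c^2 - 2*c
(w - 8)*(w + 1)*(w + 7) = w^3 - 57*w - 56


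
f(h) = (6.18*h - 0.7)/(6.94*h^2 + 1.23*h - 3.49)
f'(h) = (-13.88*h - 1.23)*(6.18*h - 0.7)/(6.94*h^2 + 1.23*h - 3.49)^2 + 6.18/(6.94*h^2 + 1.23*h - 3.49)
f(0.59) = -8.45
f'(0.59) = -246.24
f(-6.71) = -0.14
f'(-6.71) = -0.02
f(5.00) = 0.17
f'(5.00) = -0.03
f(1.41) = 0.67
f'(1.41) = -0.64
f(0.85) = 1.77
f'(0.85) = -6.58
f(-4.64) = -0.21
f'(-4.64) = -0.05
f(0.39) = -0.87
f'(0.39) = -6.13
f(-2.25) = -0.51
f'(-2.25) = -0.31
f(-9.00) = -0.10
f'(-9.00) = -0.01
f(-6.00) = -0.16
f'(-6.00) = -0.03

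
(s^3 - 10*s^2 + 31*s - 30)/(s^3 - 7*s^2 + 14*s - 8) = (s^2 - 8*s + 15)/(s^2 - 5*s + 4)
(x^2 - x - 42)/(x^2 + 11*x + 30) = (x - 7)/(x + 5)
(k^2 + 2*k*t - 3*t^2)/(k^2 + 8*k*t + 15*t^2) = (k - t)/(k + 5*t)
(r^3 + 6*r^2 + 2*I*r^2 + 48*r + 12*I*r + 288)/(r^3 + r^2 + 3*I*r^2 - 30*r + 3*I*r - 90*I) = (r^2 + 2*I*r + 48)/(r^2 + r*(-5 + 3*I) - 15*I)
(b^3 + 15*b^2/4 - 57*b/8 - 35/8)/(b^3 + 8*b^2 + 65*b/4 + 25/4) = (4*b - 7)/(2*(2*b + 5))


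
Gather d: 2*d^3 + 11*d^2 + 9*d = 2*d^3 + 11*d^2 + 9*d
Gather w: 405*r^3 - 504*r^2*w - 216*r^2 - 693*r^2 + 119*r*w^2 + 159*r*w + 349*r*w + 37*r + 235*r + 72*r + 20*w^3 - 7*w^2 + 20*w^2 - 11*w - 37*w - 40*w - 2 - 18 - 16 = 405*r^3 - 909*r^2 + 344*r + 20*w^3 + w^2*(119*r + 13) + w*(-504*r^2 + 508*r - 88) - 36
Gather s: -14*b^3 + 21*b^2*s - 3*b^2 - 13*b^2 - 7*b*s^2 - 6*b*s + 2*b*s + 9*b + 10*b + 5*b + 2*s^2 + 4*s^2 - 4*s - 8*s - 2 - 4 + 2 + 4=-14*b^3 - 16*b^2 + 24*b + s^2*(6 - 7*b) + s*(21*b^2 - 4*b - 12)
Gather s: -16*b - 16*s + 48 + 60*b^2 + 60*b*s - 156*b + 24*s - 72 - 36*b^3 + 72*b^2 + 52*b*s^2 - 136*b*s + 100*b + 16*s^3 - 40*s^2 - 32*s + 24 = -36*b^3 + 132*b^2 - 72*b + 16*s^3 + s^2*(52*b - 40) + s*(-76*b - 24)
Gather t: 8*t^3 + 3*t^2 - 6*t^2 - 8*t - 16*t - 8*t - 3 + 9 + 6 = 8*t^3 - 3*t^2 - 32*t + 12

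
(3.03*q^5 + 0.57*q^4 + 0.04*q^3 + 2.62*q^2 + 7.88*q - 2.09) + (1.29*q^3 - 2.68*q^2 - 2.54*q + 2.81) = 3.03*q^5 + 0.57*q^4 + 1.33*q^3 - 0.0600000000000001*q^2 + 5.34*q + 0.72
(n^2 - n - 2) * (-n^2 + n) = -n^4 + 2*n^3 + n^2 - 2*n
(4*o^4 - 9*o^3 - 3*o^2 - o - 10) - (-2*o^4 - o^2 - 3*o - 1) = 6*o^4 - 9*o^3 - 2*o^2 + 2*o - 9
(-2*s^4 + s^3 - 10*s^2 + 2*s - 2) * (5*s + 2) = -10*s^5 + s^4 - 48*s^3 - 10*s^2 - 6*s - 4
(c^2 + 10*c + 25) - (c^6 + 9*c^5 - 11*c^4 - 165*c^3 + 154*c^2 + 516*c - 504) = -c^6 - 9*c^5 + 11*c^4 + 165*c^3 - 153*c^2 - 506*c + 529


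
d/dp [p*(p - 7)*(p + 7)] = 3*p^2 - 49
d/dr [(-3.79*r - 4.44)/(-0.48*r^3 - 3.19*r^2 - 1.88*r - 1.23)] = (1.8192*r^3 + 12.0901*r^2 + 7.1252*r - (3.79*r + 4.44)*(1.44*r^2 + 6.38*r + 1.88) + 4.6617)/(0.48*r^3 + 3.19*r^2 + 1.88*r + 1.23)^2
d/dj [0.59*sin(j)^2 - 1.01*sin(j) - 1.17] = (1.18*sin(j) - 1.01)*cos(j)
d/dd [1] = 0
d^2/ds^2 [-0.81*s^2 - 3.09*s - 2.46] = -1.62000000000000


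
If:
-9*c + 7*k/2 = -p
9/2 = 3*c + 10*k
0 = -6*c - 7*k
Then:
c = -21/26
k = 9/13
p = -126/13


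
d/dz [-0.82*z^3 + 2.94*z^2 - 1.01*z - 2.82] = -2.46*z^2 + 5.88*z - 1.01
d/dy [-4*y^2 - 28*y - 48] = -8*y - 28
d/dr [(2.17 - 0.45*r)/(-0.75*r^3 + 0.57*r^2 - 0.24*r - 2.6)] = (-0.675*r^3 + 5.139*r^2 - 2.4738*r + 1.6908)/(0.5625*r^6 - 0.855*r^5 + 0.6849*r^4 + 3.6264*r^3 - 2.9064*r^2 + 1.248*r + 6.76)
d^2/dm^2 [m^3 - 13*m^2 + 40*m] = 6*m - 26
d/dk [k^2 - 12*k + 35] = 2*k - 12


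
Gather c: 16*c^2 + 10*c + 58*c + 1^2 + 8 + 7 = 16*c^2 + 68*c + 16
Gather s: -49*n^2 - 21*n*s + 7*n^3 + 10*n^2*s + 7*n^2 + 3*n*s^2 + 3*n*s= 7*n^3 - 42*n^2 + 3*n*s^2 + s*(10*n^2 - 18*n)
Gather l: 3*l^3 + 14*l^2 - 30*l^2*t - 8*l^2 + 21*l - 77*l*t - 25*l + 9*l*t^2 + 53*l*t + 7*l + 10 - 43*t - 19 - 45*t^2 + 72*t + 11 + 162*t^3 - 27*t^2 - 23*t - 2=3*l^3 + l^2*(6 - 30*t) + l*(9*t^2 - 24*t + 3) + 162*t^3 - 72*t^2 + 6*t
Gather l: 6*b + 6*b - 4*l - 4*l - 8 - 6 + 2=12*b - 8*l - 12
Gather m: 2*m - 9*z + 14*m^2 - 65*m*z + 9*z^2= 14*m^2 + m*(2 - 65*z) + 9*z^2 - 9*z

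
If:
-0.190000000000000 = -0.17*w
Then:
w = 1.12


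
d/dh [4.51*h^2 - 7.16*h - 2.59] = 9.02*h - 7.16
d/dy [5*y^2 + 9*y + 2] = 10*y + 9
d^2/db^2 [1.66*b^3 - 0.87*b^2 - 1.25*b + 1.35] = 9.96*b - 1.74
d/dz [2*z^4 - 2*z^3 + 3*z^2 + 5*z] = 8*z^3 - 6*z^2 + 6*z + 5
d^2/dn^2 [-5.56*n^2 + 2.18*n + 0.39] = -11.1200000000000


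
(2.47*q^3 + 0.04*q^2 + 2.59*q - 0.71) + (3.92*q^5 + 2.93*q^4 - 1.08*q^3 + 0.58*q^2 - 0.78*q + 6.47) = 3.92*q^5 + 2.93*q^4 + 1.39*q^3 + 0.62*q^2 + 1.81*q + 5.76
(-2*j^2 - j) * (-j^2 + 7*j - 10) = 2*j^4 - 13*j^3 + 13*j^2 + 10*j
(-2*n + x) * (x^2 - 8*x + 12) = -2*n*x^2 + 16*n*x - 24*n + x^3 - 8*x^2 + 12*x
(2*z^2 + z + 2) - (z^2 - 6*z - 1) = z^2 + 7*z + 3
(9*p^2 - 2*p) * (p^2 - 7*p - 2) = 9*p^4 - 65*p^3 - 4*p^2 + 4*p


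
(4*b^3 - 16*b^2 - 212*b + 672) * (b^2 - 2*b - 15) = 4*b^5 - 24*b^4 - 240*b^3 + 1336*b^2 + 1836*b - 10080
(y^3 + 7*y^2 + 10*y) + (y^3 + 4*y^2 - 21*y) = 2*y^3 + 11*y^2 - 11*y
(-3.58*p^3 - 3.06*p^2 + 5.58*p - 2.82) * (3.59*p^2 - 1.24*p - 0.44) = -12.8522*p^5 - 6.5462*p^4 + 25.4018*p^3 - 15.6966*p^2 + 1.0416*p + 1.2408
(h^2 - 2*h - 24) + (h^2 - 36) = 2*h^2 - 2*h - 60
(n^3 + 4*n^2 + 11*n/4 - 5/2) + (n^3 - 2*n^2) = 2*n^3 + 2*n^2 + 11*n/4 - 5/2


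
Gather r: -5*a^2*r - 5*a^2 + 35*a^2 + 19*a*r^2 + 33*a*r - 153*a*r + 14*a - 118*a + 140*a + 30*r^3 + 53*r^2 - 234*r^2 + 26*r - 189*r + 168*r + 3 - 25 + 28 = 30*a^2 + 36*a + 30*r^3 + r^2*(19*a - 181) + r*(-5*a^2 - 120*a + 5) + 6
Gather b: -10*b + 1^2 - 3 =-10*b - 2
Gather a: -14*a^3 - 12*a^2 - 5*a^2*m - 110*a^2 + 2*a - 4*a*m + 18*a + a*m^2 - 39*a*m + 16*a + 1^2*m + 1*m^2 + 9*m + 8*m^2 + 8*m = -14*a^3 + a^2*(-5*m - 122) + a*(m^2 - 43*m + 36) + 9*m^2 + 18*m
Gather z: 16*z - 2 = 16*z - 2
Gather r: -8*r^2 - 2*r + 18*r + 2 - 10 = -8*r^2 + 16*r - 8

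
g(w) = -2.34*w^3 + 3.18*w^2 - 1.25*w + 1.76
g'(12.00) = -935.81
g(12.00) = -3598.84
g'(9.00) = -512.63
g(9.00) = -1457.77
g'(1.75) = -11.62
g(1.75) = -3.23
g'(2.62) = -32.77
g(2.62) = -21.77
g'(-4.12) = -146.61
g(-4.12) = 224.54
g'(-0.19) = -2.71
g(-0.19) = 2.13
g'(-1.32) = -21.88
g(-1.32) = 14.33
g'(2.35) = -25.07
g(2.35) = -13.98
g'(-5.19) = -223.35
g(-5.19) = 421.03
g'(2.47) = -28.37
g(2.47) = -17.19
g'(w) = -7.02*w^2 + 6.36*w - 1.25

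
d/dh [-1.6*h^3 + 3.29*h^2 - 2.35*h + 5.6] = -4.8*h^2 + 6.58*h - 2.35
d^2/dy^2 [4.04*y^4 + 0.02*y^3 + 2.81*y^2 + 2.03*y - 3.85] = 48.48*y^2 + 0.12*y + 5.62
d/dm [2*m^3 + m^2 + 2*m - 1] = 6*m^2 + 2*m + 2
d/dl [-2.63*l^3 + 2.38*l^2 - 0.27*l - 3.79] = -7.89*l^2 + 4.76*l - 0.27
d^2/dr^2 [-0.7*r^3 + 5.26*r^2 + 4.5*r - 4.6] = 10.52 - 4.2*r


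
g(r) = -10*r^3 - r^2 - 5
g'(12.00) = -4344.00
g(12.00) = -17429.00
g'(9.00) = -2448.00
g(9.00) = -7376.00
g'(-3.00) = -264.00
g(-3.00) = 256.00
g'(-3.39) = -337.98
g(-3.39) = 373.09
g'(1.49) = -69.58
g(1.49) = -40.30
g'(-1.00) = -28.00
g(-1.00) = 4.00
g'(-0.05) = 0.02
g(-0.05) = -5.00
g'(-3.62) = -385.89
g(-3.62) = 456.27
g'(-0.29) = -1.94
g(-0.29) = -4.84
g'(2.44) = -183.49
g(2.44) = -156.22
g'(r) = -30*r^2 - 2*r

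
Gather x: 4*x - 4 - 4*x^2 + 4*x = -4*x^2 + 8*x - 4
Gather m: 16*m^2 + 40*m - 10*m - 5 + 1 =16*m^2 + 30*m - 4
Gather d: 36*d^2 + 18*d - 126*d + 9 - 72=36*d^2 - 108*d - 63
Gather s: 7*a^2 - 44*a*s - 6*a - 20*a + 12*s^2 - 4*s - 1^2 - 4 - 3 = 7*a^2 - 26*a + 12*s^2 + s*(-44*a - 4) - 8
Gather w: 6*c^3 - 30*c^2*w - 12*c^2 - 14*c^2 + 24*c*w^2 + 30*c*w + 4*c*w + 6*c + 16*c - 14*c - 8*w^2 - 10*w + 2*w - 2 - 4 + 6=6*c^3 - 26*c^2 + 8*c + w^2*(24*c - 8) + w*(-30*c^2 + 34*c - 8)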